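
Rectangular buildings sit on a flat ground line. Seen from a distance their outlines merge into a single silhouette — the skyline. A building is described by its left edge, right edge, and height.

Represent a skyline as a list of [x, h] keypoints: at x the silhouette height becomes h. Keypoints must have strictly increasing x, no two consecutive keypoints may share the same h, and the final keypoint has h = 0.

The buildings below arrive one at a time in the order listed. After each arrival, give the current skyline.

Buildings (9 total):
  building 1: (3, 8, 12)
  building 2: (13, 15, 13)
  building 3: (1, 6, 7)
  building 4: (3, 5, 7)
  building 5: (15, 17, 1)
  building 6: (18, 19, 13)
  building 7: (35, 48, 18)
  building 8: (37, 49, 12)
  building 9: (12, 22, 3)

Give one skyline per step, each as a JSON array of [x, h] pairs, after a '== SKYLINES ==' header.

== SKYLINES ==
[[3,12],[8,0]]
[[3,12],[8,0],[13,13],[15,0]]
[[1,7],[3,12],[8,0],[13,13],[15,0]]
[[1,7],[3,12],[8,0],[13,13],[15,0]]
[[1,7],[3,12],[8,0],[13,13],[15,1],[17,0]]
[[1,7],[3,12],[8,0],[13,13],[15,1],[17,0],[18,13],[19,0]]
[[1,7],[3,12],[8,0],[13,13],[15,1],[17,0],[18,13],[19,0],[35,18],[48,0]]
[[1,7],[3,12],[8,0],[13,13],[15,1],[17,0],[18,13],[19,0],[35,18],[48,12],[49,0]]
[[1,7],[3,12],[8,0],[12,3],[13,13],[15,3],[18,13],[19,3],[22,0],[35,18],[48,12],[49,0]]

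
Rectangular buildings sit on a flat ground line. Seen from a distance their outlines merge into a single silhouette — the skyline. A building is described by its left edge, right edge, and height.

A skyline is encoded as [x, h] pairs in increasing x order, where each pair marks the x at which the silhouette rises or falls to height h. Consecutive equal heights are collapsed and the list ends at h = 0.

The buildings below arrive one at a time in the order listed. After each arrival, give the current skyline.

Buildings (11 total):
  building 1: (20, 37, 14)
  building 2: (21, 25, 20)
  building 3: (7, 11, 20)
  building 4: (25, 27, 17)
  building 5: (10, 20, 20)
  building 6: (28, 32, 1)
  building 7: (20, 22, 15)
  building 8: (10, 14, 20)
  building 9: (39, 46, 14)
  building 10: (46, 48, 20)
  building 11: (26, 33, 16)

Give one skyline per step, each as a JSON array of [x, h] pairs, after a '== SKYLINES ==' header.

== SKYLINES ==
[[20,14],[37,0]]
[[20,14],[21,20],[25,14],[37,0]]
[[7,20],[11,0],[20,14],[21,20],[25,14],[37,0]]
[[7,20],[11,0],[20,14],[21,20],[25,17],[27,14],[37,0]]
[[7,20],[20,14],[21,20],[25,17],[27,14],[37,0]]
[[7,20],[20,14],[21,20],[25,17],[27,14],[37,0]]
[[7,20],[20,15],[21,20],[25,17],[27,14],[37,0]]
[[7,20],[20,15],[21,20],[25,17],[27,14],[37,0]]
[[7,20],[20,15],[21,20],[25,17],[27,14],[37,0],[39,14],[46,0]]
[[7,20],[20,15],[21,20],[25,17],[27,14],[37,0],[39,14],[46,20],[48,0]]
[[7,20],[20,15],[21,20],[25,17],[27,16],[33,14],[37,0],[39,14],[46,20],[48,0]]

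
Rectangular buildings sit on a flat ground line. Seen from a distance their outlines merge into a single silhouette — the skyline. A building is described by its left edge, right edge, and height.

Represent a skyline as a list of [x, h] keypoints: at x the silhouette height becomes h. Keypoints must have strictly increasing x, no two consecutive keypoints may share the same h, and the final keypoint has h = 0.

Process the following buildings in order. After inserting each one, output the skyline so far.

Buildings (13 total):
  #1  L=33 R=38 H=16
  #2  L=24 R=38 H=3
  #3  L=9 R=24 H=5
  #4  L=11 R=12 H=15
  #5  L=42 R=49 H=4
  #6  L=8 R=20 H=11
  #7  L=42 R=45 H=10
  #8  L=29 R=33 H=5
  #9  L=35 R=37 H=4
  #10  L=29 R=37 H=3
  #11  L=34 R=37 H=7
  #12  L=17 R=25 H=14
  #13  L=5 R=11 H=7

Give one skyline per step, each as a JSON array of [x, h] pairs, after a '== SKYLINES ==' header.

== SKYLINES ==
[[33,16],[38,0]]
[[24,3],[33,16],[38,0]]
[[9,5],[24,3],[33,16],[38,0]]
[[9,5],[11,15],[12,5],[24,3],[33,16],[38,0]]
[[9,5],[11,15],[12,5],[24,3],[33,16],[38,0],[42,4],[49,0]]
[[8,11],[11,15],[12,11],[20,5],[24,3],[33,16],[38,0],[42,4],[49,0]]
[[8,11],[11,15],[12,11],[20,5],[24,3],[33,16],[38,0],[42,10],[45,4],[49,0]]
[[8,11],[11,15],[12,11],[20,5],[24,3],[29,5],[33,16],[38,0],[42,10],[45,4],[49,0]]
[[8,11],[11,15],[12,11],[20,5],[24,3],[29,5],[33,16],[38,0],[42,10],[45,4],[49,0]]
[[8,11],[11,15],[12,11],[20,5],[24,3],[29,5],[33,16],[38,0],[42,10],[45,4],[49,0]]
[[8,11],[11,15],[12,11],[20,5],[24,3],[29,5],[33,16],[38,0],[42,10],[45,4],[49,0]]
[[8,11],[11,15],[12,11],[17,14],[25,3],[29,5],[33,16],[38,0],[42,10],[45,4],[49,0]]
[[5,7],[8,11],[11,15],[12,11],[17,14],[25,3],[29,5],[33,16],[38,0],[42,10],[45,4],[49,0]]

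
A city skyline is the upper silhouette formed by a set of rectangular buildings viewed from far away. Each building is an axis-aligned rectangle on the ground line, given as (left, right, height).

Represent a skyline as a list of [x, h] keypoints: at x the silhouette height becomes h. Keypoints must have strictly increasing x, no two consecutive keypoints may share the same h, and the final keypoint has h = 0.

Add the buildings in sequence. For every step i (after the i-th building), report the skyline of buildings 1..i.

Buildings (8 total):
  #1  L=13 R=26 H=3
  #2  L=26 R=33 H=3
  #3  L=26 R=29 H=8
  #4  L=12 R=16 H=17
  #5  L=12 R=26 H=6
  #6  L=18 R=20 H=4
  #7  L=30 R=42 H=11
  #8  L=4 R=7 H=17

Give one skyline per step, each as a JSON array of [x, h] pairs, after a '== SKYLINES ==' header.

== SKYLINES ==
[[13,3],[26,0]]
[[13,3],[33,0]]
[[13,3],[26,8],[29,3],[33,0]]
[[12,17],[16,3],[26,8],[29,3],[33,0]]
[[12,17],[16,6],[26,8],[29,3],[33,0]]
[[12,17],[16,6],[26,8],[29,3],[33,0]]
[[12,17],[16,6],[26,8],[29,3],[30,11],[42,0]]
[[4,17],[7,0],[12,17],[16,6],[26,8],[29,3],[30,11],[42,0]]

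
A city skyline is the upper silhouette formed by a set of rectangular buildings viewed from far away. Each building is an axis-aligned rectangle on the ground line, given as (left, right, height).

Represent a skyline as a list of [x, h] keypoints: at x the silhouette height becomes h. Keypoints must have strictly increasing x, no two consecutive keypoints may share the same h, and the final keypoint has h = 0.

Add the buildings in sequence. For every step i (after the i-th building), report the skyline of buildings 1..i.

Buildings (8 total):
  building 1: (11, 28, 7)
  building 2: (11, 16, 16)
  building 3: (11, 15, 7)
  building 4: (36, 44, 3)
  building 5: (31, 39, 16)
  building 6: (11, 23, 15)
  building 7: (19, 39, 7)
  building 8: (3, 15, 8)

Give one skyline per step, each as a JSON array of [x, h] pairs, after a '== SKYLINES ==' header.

== SKYLINES ==
[[11,7],[28,0]]
[[11,16],[16,7],[28,0]]
[[11,16],[16,7],[28,0]]
[[11,16],[16,7],[28,0],[36,3],[44,0]]
[[11,16],[16,7],[28,0],[31,16],[39,3],[44,0]]
[[11,16],[16,15],[23,7],[28,0],[31,16],[39,3],[44,0]]
[[11,16],[16,15],[23,7],[31,16],[39,3],[44,0]]
[[3,8],[11,16],[16,15],[23,7],[31,16],[39,3],[44,0]]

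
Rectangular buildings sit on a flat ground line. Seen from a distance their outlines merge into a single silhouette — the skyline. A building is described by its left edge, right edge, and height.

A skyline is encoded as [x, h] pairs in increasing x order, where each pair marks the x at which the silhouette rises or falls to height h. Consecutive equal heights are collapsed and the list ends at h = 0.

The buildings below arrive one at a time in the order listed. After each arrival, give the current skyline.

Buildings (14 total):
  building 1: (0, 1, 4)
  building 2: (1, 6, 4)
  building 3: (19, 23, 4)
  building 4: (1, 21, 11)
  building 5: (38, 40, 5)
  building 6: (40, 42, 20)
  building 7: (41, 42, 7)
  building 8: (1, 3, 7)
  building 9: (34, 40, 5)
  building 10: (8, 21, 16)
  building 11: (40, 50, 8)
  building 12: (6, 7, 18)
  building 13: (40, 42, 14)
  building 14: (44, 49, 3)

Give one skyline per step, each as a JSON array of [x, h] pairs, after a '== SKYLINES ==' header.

== SKYLINES ==
[[0,4],[1,0]]
[[0,4],[6,0]]
[[0,4],[6,0],[19,4],[23,0]]
[[0,4],[1,11],[21,4],[23,0]]
[[0,4],[1,11],[21,4],[23,0],[38,5],[40,0]]
[[0,4],[1,11],[21,4],[23,0],[38,5],[40,20],[42,0]]
[[0,4],[1,11],[21,4],[23,0],[38,5],[40,20],[42,0]]
[[0,4],[1,11],[21,4],[23,0],[38,5],[40,20],[42,0]]
[[0,4],[1,11],[21,4],[23,0],[34,5],[40,20],[42,0]]
[[0,4],[1,11],[8,16],[21,4],[23,0],[34,5],[40,20],[42,0]]
[[0,4],[1,11],[8,16],[21,4],[23,0],[34,5],[40,20],[42,8],[50,0]]
[[0,4],[1,11],[6,18],[7,11],[8,16],[21,4],[23,0],[34,5],[40,20],[42,8],[50,0]]
[[0,4],[1,11],[6,18],[7,11],[8,16],[21,4],[23,0],[34,5],[40,20],[42,8],[50,0]]
[[0,4],[1,11],[6,18],[7,11],[8,16],[21,4],[23,0],[34,5],[40,20],[42,8],[50,0]]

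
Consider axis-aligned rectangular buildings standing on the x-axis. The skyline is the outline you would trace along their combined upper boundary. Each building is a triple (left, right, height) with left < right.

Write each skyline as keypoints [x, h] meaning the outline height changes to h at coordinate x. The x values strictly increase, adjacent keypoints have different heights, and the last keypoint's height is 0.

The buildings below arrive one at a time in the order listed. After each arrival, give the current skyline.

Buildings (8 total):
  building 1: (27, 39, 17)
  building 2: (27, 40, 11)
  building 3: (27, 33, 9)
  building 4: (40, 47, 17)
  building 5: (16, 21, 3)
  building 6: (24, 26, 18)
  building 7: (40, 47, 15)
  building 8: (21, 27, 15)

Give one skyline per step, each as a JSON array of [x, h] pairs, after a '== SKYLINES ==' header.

== SKYLINES ==
[[27,17],[39,0]]
[[27,17],[39,11],[40,0]]
[[27,17],[39,11],[40,0]]
[[27,17],[39,11],[40,17],[47,0]]
[[16,3],[21,0],[27,17],[39,11],[40,17],[47,0]]
[[16,3],[21,0],[24,18],[26,0],[27,17],[39,11],[40,17],[47,0]]
[[16,3],[21,0],[24,18],[26,0],[27,17],[39,11],[40,17],[47,0]]
[[16,3],[21,15],[24,18],[26,15],[27,17],[39,11],[40,17],[47,0]]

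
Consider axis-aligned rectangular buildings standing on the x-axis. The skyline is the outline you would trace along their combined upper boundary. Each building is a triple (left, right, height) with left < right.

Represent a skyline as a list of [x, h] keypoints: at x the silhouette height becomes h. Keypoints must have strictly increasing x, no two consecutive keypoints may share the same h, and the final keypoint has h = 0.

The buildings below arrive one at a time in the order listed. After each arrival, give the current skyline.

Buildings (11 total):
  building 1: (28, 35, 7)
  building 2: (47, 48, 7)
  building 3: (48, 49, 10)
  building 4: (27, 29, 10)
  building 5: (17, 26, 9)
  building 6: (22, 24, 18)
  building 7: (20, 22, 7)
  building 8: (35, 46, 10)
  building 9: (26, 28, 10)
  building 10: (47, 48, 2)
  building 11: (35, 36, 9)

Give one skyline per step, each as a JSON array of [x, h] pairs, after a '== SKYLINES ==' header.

== SKYLINES ==
[[28,7],[35,0]]
[[28,7],[35,0],[47,7],[48,0]]
[[28,7],[35,0],[47,7],[48,10],[49,0]]
[[27,10],[29,7],[35,0],[47,7],[48,10],[49,0]]
[[17,9],[26,0],[27,10],[29,7],[35,0],[47,7],[48,10],[49,0]]
[[17,9],[22,18],[24,9],[26,0],[27,10],[29,7],[35,0],[47,7],[48,10],[49,0]]
[[17,9],[22,18],[24,9],[26,0],[27,10],[29,7],[35,0],[47,7],[48,10],[49,0]]
[[17,9],[22,18],[24,9],[26,0],[27,10],[29,7],[35,10],[46,0],[47,7],[48,10],[49,0]]
[[17,9],[22,18],[24,9],[26,10],[29,7],[35,10],[46,0],[47,7],[48,10],[49,0]]
[[17,9],[22,18],[24,9],[26,10],[29,7],[35,10],[46,0],[47,7],[48,10],[49,0]]
[[17,9],[22,18],[24,9],[26,10],[29,7],[35,10],[46,0],[47,7],[48,10],[49,0]]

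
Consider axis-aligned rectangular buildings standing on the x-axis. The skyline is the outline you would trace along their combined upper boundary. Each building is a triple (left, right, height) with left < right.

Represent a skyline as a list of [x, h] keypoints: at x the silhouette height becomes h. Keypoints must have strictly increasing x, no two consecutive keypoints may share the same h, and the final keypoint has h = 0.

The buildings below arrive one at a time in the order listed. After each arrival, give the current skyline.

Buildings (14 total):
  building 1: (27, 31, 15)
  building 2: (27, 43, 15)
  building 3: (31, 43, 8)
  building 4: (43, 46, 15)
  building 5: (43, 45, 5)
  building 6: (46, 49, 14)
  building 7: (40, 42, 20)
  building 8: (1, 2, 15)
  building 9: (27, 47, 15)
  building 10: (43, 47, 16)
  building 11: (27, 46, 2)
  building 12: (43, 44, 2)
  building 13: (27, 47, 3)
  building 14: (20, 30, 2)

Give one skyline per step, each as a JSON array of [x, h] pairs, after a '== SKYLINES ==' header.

== SKYLINES ==
[[27,15],[31,0]]
[[27,15],[43,0]]
[[27,15],[43,0]]
[[27,15],[46,0]]
[[27,15],[46,0]]
[[27,15],[46,14],[49,0]]
[[27,15],[40,20],[42,15],[46,14],[49,0]]
[[1,15],[2,0],[27,15],[40,20],[42,15],[46,14],[49,0]]
[[1,15],[2,0],[27,15],[40,20],[42,15],[47,14],[49,0]]
[[1,15],[2,0],[27,15],[40,20],[42,15],[43,16],[47,14],[49,0]]
[[1,15],[2,0],[27,15],[40,20],[42,15],[43,16],[47,14],[49,0]]
[[1,15],[2,0],[27,15],[40,20],[42,15],[43,16],[47,14],[49,0]]
[[1,15],[2,0],[27,15],[40,20],[42,15],[43,16],[47,14],[49,0]]
[[1,15],[2,0],[20,2],[27,15],[40,20],[42,15],[43,16],[47,14],[49,0]]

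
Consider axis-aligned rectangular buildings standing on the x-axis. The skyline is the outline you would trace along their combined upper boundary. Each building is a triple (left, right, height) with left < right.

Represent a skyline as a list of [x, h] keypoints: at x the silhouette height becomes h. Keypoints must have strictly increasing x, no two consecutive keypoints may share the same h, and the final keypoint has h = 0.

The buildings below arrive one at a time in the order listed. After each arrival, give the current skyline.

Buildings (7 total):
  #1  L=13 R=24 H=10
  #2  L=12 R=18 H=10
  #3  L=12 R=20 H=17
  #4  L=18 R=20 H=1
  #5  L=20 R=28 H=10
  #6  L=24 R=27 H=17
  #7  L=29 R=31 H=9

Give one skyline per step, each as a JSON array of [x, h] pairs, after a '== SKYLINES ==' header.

== SKYLINES ==
[[13,10],[24,0]]
[[12,10],[24,0]]
[[12,17],[20,10],[24,0]]
[[12,17],[20,10],[24,0]]
[[12,17],[20,10],[28,0]]
[[12,17],[20,10],[24,17],[27,10],[28,0]]
[[12,17],[20,10],[24,17],[27,10],[28,0],[29,9],[31,0]]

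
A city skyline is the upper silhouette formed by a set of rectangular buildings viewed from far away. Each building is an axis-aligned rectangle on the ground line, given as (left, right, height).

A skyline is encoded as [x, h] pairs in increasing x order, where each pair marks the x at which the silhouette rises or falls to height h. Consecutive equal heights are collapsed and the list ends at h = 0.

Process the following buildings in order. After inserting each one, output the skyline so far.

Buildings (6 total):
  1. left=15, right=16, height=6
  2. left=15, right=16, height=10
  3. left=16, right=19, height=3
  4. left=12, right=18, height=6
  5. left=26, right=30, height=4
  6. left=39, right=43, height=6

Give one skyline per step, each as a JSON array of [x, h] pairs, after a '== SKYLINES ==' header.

== SKYLINES ==
[[15,6],[16,0]]
[[15,10],[16,0]]
[[15,10],[16,3],[19,0]]
[[12,6],[15,10],[16,6],[18,3],[19,0]]
[[12,6],[15,10],[16,6],[18,3],[19,0],[26,4],[30,0]]
[[12,6],[15,10],[16,6],[18,3],[19,0],[26,4],[30,0],[39,6],[43,0]]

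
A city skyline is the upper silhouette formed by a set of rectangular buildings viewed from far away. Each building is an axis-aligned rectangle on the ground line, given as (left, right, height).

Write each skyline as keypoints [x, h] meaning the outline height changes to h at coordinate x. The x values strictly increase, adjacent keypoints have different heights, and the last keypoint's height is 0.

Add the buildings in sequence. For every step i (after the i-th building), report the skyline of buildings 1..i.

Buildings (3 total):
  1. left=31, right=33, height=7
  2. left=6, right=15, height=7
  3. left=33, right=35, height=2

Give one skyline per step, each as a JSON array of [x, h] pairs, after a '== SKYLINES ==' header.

== SKYLINES ==
[[31,7],[33,0]]
[[6,7],[15,0],[31,7],[33,0]]
[[6,7],[15,0],[31,7],[33,2],[35,0]]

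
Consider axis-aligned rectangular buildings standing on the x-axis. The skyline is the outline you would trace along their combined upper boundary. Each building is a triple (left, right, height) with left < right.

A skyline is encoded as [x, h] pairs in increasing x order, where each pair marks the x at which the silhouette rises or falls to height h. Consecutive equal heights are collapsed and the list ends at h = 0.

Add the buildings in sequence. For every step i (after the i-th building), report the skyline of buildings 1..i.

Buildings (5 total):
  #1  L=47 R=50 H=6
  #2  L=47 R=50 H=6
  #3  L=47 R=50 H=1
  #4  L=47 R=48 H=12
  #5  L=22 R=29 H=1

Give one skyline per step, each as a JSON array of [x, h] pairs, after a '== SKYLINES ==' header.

== SKYLINES ==
[[47,6],[50,0]]
[[47,6],[50,0]]
[[47,6],[50,0]]
[[47,12],[48,6],[50,0]]
[[22,1],[29,0],[47,12],[48,6],[50,0]]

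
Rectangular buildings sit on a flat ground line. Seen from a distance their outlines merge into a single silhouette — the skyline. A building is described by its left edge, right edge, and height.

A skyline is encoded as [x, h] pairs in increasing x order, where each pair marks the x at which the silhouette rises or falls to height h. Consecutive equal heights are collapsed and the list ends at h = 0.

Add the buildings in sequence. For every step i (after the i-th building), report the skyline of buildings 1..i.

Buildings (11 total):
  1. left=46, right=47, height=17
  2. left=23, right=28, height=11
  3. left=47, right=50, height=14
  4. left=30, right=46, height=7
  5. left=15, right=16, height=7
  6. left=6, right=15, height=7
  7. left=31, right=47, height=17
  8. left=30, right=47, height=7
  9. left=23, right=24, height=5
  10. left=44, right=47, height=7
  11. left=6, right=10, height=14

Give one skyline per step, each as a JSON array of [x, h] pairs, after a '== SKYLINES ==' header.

== SKYLINES ==
[[46,17],[47,0]]
[[23,11],[28,0],[46,17],[47,0]]
[[23,11],[28,0],[46,17],[47,14],[50,0]]
[[23,11],[28,0],[30,7],[46,17],[47,14],[50,0]]
[[15,7],[16,0],[23,11],[28,0],[30,7],[46,17],[47,14],[50,0]]
[[6,7],[16,0],[23,11],[28,0],[30,7],[46,17],[47,14],[50,0]]
[[6,7],[16,0],[23,11],[28,0],[30,7],[31,17],[47,14],[50,0]]
[[6,7],[16,0],[23,11],[28,0],[30,7],[31,17],[47,14],[50,0]]
[[6,7],[16,0],[23,11],[28,0],[30,7],[31,17],[47,14],[50,0]]
[[6,7],[16,0],[23,11],[28,0],[30,7],[31,17],[47,14],[50,0]]
[[6,14],[10,7],[16,0],[23,11],[28,0],[30,7],[31,17],[47,14],[50,0]]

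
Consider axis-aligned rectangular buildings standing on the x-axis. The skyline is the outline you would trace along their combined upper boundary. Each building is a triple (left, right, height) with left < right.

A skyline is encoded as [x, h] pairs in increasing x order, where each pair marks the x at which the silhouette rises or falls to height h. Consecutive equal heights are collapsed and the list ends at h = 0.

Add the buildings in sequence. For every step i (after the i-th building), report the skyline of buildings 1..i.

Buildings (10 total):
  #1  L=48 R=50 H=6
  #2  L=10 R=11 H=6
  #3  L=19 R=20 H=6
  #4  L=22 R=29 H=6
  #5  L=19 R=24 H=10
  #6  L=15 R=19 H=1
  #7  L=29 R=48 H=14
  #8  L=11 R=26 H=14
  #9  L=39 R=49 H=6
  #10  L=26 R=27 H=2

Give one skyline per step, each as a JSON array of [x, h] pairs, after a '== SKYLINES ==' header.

== SKYLINES ==
[[48,6],[50,0]]
[[10,6],[11,0],[48,6],[50,0]]
[[10,6],[11,0],[19,6],[20,0],[48,6],[50,0]]
[[10,6],[11,0],[19,6],[20,0],[22,6],[29,0],[48,6],[50,0]]
[[10,6],[11,0],[19,10],[24,6],[29,0],[48,6],[50,0]]
[[10,6],[11,0],[15,1],[19,10],[24,6],[29,0],[48,6],[50,0]]
[[10,6],[11,0],[15,1],[19,10],[24,6],[29,14],[48,6],[50,0]]
[[10,6],[11,14],[26,6],[29,14],[48,6],[50,0]]
[[10,6],[11,14],[26,6],[29,14],[48,6],[50,0]]
[[10,6],[11,14],[26,6],[29,14],[48,6],[50,0]]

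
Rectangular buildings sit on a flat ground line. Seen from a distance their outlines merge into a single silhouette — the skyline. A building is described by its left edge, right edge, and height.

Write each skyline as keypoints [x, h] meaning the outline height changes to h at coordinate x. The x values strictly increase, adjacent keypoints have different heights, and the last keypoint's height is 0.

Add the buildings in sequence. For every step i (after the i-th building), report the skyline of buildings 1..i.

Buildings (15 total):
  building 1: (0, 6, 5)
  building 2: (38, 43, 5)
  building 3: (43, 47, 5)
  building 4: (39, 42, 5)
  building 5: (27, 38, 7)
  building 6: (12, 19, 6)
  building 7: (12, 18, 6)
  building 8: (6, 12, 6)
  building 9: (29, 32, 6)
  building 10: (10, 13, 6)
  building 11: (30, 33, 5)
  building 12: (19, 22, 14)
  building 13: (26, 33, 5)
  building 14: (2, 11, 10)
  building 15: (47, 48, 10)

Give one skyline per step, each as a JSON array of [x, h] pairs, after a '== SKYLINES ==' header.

== SKYLINES ==
[[0,5],[6,0]]
[[0,5],[6,0],[38,5],[43,0]]
[[0,5],[6,0],[38,5],[47,0]]
[[0,5],[6,0],[38,5],[47,0]]
[[0,5],[6,0],[27,7],[38,5],[47,0]]
[[0,5],[6,0],[12,6],[19,0],[27,7],[38,5],[47,0]]
[[0,5],[6,0],[12,6],[19,0],[27,7],[38,5],[47,0]]
[[0,5],[6,6],[19,0],[27,7],[38,5],[47,0]]
[[0,5],[6,6],[19,0],[27,7],[38,5],[47,0]]
[[0,5],[6,6],[19,0],[27,7],[38,5],[47,0]]
[[0,5],[6,6],[19,0],[27,7],[38,5],[47,0]]
[[0,5],[6,6],[19,14],[22,0],[27,7],[38,5],[47,0]]
[[0,5],[6,6],[19,14],[22,0],[26,5],[27,7],[38,5],[47,0]]
[[0,5],[2,10],[11,6],[19,14],[22,0],[26,5],[27,7],[38,5],[47,0]]
[[0,5],[2,10],[11,6],[19,14],[22,0],[26,5],[27,7],[38,5],[47,10],[48,0]]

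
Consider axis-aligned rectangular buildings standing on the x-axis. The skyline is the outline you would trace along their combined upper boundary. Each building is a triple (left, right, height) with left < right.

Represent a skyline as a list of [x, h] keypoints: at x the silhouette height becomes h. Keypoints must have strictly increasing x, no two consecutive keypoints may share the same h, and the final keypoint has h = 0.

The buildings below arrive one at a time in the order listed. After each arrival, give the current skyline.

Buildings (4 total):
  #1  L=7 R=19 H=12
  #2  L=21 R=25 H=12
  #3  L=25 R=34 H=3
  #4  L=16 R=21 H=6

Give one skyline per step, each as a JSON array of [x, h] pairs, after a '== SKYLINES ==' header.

== SKYLINES ==
[[7,12],[19,0]]
[[7,12],[19,0],[21,12],[25,0]]
[[7,12],[19,0],[21,12],[25,3],[34,0]]
[[7,12],[19,6],[21,12],[25,3],[34,0]]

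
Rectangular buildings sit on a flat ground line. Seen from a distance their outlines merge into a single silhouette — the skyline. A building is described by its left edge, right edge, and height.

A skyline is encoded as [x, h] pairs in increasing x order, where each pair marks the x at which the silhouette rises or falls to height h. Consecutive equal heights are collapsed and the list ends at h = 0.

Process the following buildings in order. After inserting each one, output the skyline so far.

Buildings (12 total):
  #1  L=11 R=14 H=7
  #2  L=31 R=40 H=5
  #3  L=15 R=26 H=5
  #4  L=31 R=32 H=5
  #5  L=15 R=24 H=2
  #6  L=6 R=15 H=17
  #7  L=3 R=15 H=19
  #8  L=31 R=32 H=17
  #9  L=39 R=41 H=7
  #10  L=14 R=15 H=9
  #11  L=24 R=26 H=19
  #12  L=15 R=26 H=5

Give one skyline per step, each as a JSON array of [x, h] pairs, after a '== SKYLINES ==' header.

== SKYLINES ==
[[11,7],[14,0]]
[[11,7],[14,0],[31,5],[40,0]]
[[11,7],[14,0],[15,5],[26,0],[31,5],[40,0]]
[[11,7],[14,0],[15,5],[26,0],[31,5],[40,0]]
[[11,7],[14,0],[15,5],[26,0],[31,5],[40,0]]
[[6,17],[15,5],[26,0],[31,5],[40,0]]
[[3,19],[15,5],[26,0],[31,5],[40,0]]
[[3,19],[15,5],[26,0],[31,17],[32,5],[40,0]]
[[3,19],[15,5],[26,0],[31,17],[32,5],[39,7],[41,0]]
[[3,19],[15,5],[26,0],[31,17],[32,5],[39,7],[41,0]]
[[3,19],[15,5],[24,19],[26,0],[31,17],[32,5],[39,7],[41,0]]
[[3,19],[15,5],[24,19],[26,0],[31,17],[32,5],[39,7],[41,0]]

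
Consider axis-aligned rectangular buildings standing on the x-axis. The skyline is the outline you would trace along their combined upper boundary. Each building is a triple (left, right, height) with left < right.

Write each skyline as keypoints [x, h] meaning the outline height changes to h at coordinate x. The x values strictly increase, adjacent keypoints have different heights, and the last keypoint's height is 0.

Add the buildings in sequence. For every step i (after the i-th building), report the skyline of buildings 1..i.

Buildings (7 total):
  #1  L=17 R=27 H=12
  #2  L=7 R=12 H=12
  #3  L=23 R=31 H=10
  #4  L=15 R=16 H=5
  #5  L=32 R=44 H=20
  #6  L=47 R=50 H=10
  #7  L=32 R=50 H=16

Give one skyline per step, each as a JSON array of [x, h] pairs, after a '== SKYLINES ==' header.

== SKYLINES ==
[[17,12],[27,0]]
[[7,12],[12,0],[17,12],[27,0]]
[[7,12],[12,0],[17,12],[27,10],[31,0]]
[[7,12],[12,0],[15,5],[16,0],[17,12],[27,10],[31,0]]
[[7,12],[12,0],[15,5],[16,0],[17,12],[27,10],[31,0],[32,20],[44,0]]
[[7,12],[12,0],[15,5],[16,0],[17,12],[27,10],[31,0],[32,20],[44,0],[47,10],[50,0]]
[[7,12],[12,0],[15,5],[16,0],[17,12],[27,10],[31,0],[32,20],[44,16],[50,0]]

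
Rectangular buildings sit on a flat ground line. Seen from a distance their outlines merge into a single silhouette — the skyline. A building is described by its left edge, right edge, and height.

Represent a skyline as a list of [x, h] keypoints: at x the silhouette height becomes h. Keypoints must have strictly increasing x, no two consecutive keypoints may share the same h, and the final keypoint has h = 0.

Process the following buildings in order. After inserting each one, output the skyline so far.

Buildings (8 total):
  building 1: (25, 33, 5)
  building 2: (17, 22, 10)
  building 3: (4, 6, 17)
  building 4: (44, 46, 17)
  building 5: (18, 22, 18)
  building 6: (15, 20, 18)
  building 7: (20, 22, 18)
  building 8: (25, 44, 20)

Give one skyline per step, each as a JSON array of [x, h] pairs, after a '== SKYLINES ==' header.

== SKYLINES ==
[[25,5],[33,0]]
[[17,10],[22,0],[25,5],[33,0]]
[[4,17],[6,0],[17,10],[22,0],[25,5],[33,0]]
[[4,17],[6,0],[17,10],[22,0],[25,5],[33,0],[44,17],[46,0]]
[[4,17],[6,0],[17,10],[18,18],[22,0],[25,5],[33,0],[44,17],[46,0]]
[[4,17],[6,0],[15,18],[22,0],[25,5],[33,0],[44,17],[46,0]]
[[4,17],[6,0],[15,18],[22,0],[25,5],[33,0],[44,17],[46,0]]
[[4,17],[6,0],[15,18],[22,0],[25,20],[44,17],[46,0]]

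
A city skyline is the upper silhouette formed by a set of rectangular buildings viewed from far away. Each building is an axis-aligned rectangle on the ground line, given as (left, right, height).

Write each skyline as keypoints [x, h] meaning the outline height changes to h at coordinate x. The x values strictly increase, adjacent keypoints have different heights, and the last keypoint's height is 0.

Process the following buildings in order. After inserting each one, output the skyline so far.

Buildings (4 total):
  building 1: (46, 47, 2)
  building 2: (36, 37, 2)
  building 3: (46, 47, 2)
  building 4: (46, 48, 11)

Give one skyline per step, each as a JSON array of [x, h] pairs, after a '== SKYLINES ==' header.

== SKYLINES ==
[[46,2],[47,0]]
[[36,2],[37,0],[46,2],[47,0]]
[[36,2],[37,0],[46,2],[47,0]]
[[36,2],[37,0],[46,11],[48,0]]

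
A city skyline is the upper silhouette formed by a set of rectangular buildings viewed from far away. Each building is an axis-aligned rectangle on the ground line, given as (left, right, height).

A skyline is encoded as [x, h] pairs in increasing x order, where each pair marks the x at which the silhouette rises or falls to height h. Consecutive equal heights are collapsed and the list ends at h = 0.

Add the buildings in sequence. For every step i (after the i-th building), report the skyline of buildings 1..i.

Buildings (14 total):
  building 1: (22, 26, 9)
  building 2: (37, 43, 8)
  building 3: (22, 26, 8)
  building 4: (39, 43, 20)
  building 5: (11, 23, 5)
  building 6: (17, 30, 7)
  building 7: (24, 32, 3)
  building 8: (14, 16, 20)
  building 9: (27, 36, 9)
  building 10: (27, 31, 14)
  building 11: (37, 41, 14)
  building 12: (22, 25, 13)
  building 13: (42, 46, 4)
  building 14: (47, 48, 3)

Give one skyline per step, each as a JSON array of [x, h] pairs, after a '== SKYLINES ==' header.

== SKYLINES ==
[[22,9],[26,0]]
[[22,9],[26,0],[37,8],[43,0]]
[[22,9],[26,0],[37,8],[43,0]]
[[22,9],[26,0],[37,8],[39,20],[43,0]]
[[11,5],[22,9],[26,0],[37,8],[39,20],[43,0]]
[[11,5],[17,7],[22,9],[26,7],[30,0],[37,8],[39,20],[43,0]]
[[11,5],[17,7],[22,9],[26,7],[30,3],[32,0],[37,8],[39,20],[43,0]]
[[11,5],[14,20],[16,5],[17,7],[22,9],[26,7],[30,3],[32,0],[37,8],[39,20],[43,0]]
[[11,5],[14,20],[16,5],[17,7],[22,9],[26,7],[27,9],[36,0],[37,8],[39,20],[43,0]]
[[11,5],[14,20],[16,5],[17,7],[22,9],[26,7],[27,14],[31,9],[36,0],[37,8],[39,20],[43,0]]
[[11,5],[14,20],[16,5],[17,7],[22,9],[26,7],[27,14],[31,9],[36,0],[37,14],[39,20],[43,0]]
[[11,5],[14,20],[16,5],[17,7],[22,13],[25,9],[26,7],[27,14],[31,9],[36,0],[37,14],[39,20],[43,0]]
[[11,5],[14,20],[16,5],[17,7],[22,13],[25,9],[26,7],[27,14],[31,9],[36,0],[37,14],[39,20],[43,4],[46,0]]
[[11,5],[14,20],[16,5],[17,7],[22,13],[25,9],[26,7],[27,14],[31,9],[36,0],[37,14],[39,20],[43,4],[46,0],[47,3],[48,0]]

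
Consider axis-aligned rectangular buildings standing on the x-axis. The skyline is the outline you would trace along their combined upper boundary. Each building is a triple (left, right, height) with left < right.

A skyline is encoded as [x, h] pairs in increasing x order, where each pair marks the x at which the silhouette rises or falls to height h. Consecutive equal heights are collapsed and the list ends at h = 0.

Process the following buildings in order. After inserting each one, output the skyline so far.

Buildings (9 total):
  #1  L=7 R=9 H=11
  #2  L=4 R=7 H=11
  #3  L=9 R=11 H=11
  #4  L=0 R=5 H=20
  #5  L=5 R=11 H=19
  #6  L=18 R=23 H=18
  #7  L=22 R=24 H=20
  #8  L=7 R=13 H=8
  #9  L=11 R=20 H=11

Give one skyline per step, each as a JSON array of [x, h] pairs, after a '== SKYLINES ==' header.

== SKYLINES ==
[[7,11],[9,0]]
[[4,11],[9,0]]
[[4,11],[11,0]]
[[0,20],[5,11],[11,0]]
[[0,20],[5,19],[11,0]]
[[0,20],[5,19],[11,0],[18,18],[23,0]]
[[0,20],[5,19],[11,0],[18,18],[22,20],[24,0]]
[[0,20],[5,19],[11,8],[13,0],[18,18],[22,20],[24,0]]
[[0,20],[5,19],[11,11],[18,18],[22,20],[24,0]]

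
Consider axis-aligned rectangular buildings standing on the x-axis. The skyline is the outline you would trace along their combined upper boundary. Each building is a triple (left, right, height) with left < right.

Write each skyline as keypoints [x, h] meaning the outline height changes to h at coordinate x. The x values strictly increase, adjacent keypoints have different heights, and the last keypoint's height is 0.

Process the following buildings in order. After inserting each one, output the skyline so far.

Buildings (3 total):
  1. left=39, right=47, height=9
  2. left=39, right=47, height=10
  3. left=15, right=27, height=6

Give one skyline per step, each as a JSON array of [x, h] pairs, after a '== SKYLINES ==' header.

== SKYLINES ==
[[39,9],[47,0]]
[[39,10],[47,0]]
[[15,6],[27,0],[39,10],[47,0]]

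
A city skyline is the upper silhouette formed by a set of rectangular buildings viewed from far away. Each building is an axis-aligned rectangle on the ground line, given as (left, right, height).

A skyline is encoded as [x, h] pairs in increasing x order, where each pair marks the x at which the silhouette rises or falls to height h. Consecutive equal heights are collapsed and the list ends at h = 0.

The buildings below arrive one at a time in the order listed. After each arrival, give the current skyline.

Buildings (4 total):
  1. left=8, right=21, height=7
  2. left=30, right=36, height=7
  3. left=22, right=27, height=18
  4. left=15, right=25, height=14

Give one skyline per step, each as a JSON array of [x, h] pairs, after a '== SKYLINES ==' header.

== SKYLINES ==
[[8,7],[21,0]]
[[8,7],[21,0],[30,7],[36,0]]
[[8,7],[21,0],[22,18],[27,0],[30,7],[36,0]]
[[8,7],[15,14],[22,18],[27,0],[30,7],[36,0]]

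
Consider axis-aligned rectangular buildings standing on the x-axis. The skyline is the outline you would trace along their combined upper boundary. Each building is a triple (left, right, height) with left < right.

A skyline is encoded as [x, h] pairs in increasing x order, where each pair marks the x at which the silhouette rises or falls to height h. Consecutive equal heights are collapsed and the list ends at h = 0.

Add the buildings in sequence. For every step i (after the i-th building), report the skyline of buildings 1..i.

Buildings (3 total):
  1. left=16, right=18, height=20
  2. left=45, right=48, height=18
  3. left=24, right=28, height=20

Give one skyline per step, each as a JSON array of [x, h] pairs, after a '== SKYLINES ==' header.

== SKYLINES ==
[[16,20],[18,0]]
[[16,20],[18,0],[45,18],[48,0]]
[[16,20],[18,0],[24,20],[28,0],[45,18],[48,0]]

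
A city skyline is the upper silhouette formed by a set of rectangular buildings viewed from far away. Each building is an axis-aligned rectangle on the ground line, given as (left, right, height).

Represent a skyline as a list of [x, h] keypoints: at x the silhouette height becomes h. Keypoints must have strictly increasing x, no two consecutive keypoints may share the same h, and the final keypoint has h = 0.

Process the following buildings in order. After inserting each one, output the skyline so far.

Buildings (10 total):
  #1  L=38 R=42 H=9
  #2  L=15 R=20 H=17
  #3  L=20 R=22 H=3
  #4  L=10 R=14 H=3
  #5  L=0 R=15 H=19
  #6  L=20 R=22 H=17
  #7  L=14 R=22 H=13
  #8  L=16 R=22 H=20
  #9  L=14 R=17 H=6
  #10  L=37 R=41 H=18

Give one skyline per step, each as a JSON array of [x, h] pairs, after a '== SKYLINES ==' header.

== SKYLINES ==
[[38,9],[42,0]]
[[15,17],[20,0],[38,9],[42,0]]
[[15,17],[20,3],[22,0],[38,9],[42,0]]
[[10,3],[14,0],[15,17],[20,3],[22,0],[38,9],[42,0]]
[[0,19],[15,17],[20,3],[22,0],[38,9],[42,0]]
[[0,19],[15,17],[22,0],[38,9],[42,0]]
[[0,19],[15,17],[22,0],[38,9],[42,0]]
[[0,19],[15,17],[16,20],[22,0],[38,9],[42,0]]
[[0,19],[15,17],[16,20],[22,0],[38,9],[42,0]]
[[0,19],[15,17],[16,20],[22,0],[37,18],[41,9],[42,0]]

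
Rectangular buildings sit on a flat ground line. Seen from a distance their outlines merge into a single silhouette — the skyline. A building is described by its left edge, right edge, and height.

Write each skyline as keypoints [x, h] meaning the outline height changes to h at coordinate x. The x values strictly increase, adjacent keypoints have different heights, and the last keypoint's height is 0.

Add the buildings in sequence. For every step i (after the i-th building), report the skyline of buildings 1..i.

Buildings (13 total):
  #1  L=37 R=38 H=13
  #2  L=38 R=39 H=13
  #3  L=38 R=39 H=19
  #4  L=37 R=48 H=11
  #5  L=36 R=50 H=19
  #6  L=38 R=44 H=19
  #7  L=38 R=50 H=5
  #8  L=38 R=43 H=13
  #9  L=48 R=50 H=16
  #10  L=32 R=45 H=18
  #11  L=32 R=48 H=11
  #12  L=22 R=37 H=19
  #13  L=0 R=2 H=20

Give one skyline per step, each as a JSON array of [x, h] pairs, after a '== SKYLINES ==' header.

== SKYLINES ==
[[37,13],[38,0]]
[[37,13],[39,0]]
[[37,13],[38,19],[39,0]]
[[37,13],[38,19],[39,11],[48,0]]
[[36,19],[50,0]]
[[36,19],[50,0]]
[[36,19],[50,0]]
[[36,19],[50,0]]
[[36,19],[50,0]]
[[32,18],[36,19],[50,0]]
[[32,18],[36,19],[50,0]]
[[22,19],[50,0]]
[[0,20],[2,0],[22,19],[50,0]]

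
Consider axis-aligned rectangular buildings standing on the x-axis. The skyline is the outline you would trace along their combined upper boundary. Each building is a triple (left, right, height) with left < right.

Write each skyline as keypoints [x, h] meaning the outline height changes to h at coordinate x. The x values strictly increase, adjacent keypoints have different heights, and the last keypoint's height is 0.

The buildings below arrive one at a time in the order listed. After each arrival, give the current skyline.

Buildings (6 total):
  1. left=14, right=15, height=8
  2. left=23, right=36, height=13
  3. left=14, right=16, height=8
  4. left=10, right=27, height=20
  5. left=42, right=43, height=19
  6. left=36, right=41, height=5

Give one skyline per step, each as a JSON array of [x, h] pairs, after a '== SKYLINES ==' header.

== SKYLINES ==
[[14,8],[15,0]]
[[14,8],[15,0],[23,13],[36,0]]
[[14,8],[16,0],[23,13],[36,0]]
[[10,20],[27,13],[36,0]]
[[10,20],[27,13],[36,0],[42,19],[43,0]]
[[10,20],[27,13],[36,5],[41,0],[42,19],[43,0]]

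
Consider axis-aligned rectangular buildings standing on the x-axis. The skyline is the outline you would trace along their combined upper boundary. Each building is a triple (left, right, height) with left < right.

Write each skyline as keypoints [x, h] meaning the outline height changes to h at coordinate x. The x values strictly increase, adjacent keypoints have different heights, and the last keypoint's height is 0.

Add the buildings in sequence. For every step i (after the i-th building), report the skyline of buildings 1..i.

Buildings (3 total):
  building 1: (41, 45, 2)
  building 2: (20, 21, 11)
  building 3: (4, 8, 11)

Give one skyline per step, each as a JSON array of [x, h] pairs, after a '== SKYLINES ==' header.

== SKYLINES ==
[[41,2],[45,0]]
[[20,11],[21,0],[41,2],[45,0]]
[[4,11],[8,0],[20,11],[21,0],[41,2],[45,0]]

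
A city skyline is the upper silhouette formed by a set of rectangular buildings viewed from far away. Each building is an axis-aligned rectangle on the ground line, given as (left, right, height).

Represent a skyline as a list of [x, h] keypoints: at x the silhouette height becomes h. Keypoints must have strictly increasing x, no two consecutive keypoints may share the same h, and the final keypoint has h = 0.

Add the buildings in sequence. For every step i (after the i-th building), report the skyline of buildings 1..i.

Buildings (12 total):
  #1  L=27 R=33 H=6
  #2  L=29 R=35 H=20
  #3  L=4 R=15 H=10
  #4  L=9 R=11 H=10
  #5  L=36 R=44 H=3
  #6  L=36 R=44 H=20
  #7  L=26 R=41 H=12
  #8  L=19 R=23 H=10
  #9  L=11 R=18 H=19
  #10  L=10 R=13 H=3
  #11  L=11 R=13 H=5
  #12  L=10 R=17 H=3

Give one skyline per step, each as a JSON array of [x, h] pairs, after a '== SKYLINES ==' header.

== SKYLINES ==
[[27,6],[33,0]]
[[27,6],[29,20],[35,0]]
[[4,10],[15,0],[27,6],[29,20],[35,0]]
[[4,10],[15,0],[27,6],[29,20],[35,0]]
[[4,10],[15,0],[27,6],[29,20],[35,0],[36,3],[44,0]]
[[4,10],[15,0],[27,6],[29,20],[35,0],[36,20],[44,0]]
[[4,10],[15,0],[26,12],[29,20],[35,12],[36,20],[44,0]]
[[4,10],[15,0],[19,10],[23,0],[26,12],[29,20],[35,12],[36,20],[44,0]]
[[4,10],[11,19],[18,0],[19,10],[23,0],[26,12],[29,20],[35,12],[36,20],[44,0]]
[[4,10],[11,19],[18,0],[19,10],[23,0],[26,12],[29,20],[35,12],[36,20],[44,0]]
[[4,10],[11,19],[18,0],[19,10],[23,0],[26,12],[29,20],[35,12],[36,20],[44,0]]
[[4,10],[11,19],[18,0],[19,10],[23,0],[26,12],[29,20],[35,12],[36,20],[44,0]]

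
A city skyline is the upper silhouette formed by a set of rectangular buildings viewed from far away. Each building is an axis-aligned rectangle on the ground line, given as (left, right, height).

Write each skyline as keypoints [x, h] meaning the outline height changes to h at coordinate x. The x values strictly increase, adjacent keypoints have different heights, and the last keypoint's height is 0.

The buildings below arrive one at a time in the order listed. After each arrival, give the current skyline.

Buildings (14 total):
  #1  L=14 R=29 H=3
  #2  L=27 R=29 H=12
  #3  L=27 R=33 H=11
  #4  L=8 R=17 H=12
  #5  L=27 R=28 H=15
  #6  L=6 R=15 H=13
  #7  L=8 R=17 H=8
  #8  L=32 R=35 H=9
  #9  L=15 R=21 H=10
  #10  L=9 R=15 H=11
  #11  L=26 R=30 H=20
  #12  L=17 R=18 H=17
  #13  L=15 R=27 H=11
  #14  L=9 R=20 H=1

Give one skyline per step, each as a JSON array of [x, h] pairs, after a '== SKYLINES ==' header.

== SKYLINES ==
[[14,3],[29,0]]
[[14,3],[27,12],[29,0]]
[[14,3],[27,12],[29,11],[33,0]]
[[8,12],[17,3],[27,12],[29,11],[33,0]]
[[8,12],[17,3],[27,15],[28,12],[29,11],[33,0]]
[[6,13],[15,12],[17,3],[27,15],[28,12],[29,11],[33,0]]
[[6,13],[15,12],[17,3],[27,15],[28,12],[29,11],[33,0]]
[[6,13],[15,12],[17,3],[27,15],[28,12],[29,11],[33,9],[35,0]]
[[6,13],[15,12],[17,10],[21,3],[27,15],[28,12],[29,11],[33,9],[35,0]]
[[6,13],[15,12],[17,10],[21,3],[27,15],[28,12],[29,11],[33,9],[35,0]]
[[6,13],[15,12],[17,10],[21,3],[26,20],[30,11],[33,9],[35,0]]
[[6,13],[15,12],[17,17],[18,10],[21,3],[26,20],[30,11],[33,9],[35,0]]
[[6,13],[15,12],[17,17],[18,11],[26,20],[30,11],[33,9],[35,0]]
[[6,13],[15,12],[17,17],[18,11],[26,20],[30,11],[33,9],[35,0]]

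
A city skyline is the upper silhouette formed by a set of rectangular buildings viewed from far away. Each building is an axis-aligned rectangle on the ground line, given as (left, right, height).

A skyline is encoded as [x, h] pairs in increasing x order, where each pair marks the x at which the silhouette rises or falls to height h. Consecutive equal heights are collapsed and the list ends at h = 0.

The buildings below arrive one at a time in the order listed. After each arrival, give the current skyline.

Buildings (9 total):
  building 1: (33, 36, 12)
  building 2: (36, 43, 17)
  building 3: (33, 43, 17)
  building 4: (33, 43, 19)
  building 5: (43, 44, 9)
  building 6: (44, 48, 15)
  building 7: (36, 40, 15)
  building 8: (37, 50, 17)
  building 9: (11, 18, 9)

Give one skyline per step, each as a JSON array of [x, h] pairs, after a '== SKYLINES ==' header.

== SKYLINES ==
[[33,12],[36,0]]
[[33,12],[36,17],[43,0]]
[[33,17],[43,0]]
[[33,19],[43,0]]
[[33,19],[43,9],[44,0]]
[[33,19],[43,9],[44,15],[48,0]]
[[33,19],[43,9],[44,15],[48,0]]
[[33,19],[43,17],[50,0]]
[[11,9],[18,0],[33,19],[43,17],[50,0]]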